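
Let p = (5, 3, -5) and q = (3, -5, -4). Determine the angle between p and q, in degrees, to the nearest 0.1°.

p · q = 5·3 + 3·(-5) + (-5)·(-4) = 15 - 15 + 20 = 20
|p|² = 25 + 9 + 25 = 59,  |p| = √59 ≈ 7.681146
|q|² = 9 + 25 + 16 = 50,  |q| = √50 ≈ 7.071068
cos θ = 20 / (7.681146 · 7.071068) ≈ 0.36823
θ = arccos(0.36823) ≈ 68.4°

68.4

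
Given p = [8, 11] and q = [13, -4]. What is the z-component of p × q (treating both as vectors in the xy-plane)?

-175

8·(-4) - 11·13 = -32 - 143 = -175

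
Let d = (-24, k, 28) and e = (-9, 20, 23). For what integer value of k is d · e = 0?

-43

d · e = (-24)·(-9) + k·20 + 28·23 = 860 + 20k
Set equal to 0: 20k = -860, so k = -43.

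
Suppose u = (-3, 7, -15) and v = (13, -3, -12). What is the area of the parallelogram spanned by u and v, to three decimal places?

276.995

i: 7·(-12) - (-15)·(-3) = -84 - 45 = -129
j: (-15)·13 - (-3)·(-12) = -195 - 36 = -231
k: (-3)·(-3) - 7·13 = 9 - 91 = -82
u × v = (-129, -231, -82)
|u × v| = √((-129)² + (-231)² + (-82)²) = √76726 ≈ 276.9946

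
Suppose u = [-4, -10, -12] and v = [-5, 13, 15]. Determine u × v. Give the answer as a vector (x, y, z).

(6, 120, -102)

i: (-10)·15 - (-12)·13 = -150 - (-156) = 6
j: (-12)·(-5) - (-4)·15 = 60 - (-60) = 120
k: (-4)·13 - (-10)·(-5) = -52 - 50 = -102
u × v = (6, 120, -102)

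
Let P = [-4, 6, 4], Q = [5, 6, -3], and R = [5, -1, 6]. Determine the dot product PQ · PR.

67

PQ = Q − P = (9, 0, -7)
PR = R − P = (9, -7, 2)
PQ · PR = 9·9 + 0·(-7) + (-7)·2 = 81 + 0 - 14 = 67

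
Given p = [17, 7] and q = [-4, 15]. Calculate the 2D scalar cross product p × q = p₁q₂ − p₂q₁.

283

17·15 - 7·(-4) = 255 - (-28) = 283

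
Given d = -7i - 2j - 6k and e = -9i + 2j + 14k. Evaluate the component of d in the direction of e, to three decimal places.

-1.491

d · e = (-7)·(-9) + (-2)·2 + (-6)·14 = 63 - 4 - 84 = -25
|e| = √(81 + 4 + 196) = √281 ≈ 16.7631
comp_e d = -25 / √281 ≈ -1.491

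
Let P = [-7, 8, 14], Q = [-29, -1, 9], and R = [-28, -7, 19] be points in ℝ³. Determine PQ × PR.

(-120, 215, 141)

PQ = (-22, -9, -5)
PR = (-21, -15, 5)
i: (-9)·5 - (-5)·(-15) = -45 - 75 = -120
j: (-5)·(-21) - (-22)·5 = 105 - (-110) = 215
k: (-22)·(-15) - (-9)·(-21) = 330 - 189 = 141
PQ × PR = (-120, 215, 141)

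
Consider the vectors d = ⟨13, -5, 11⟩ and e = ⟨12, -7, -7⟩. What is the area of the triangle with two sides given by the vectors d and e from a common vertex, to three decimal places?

125.732

i: (-5)·(-7) - 11·(-7) = 35 - (-77) = 112
j: 11·12 - 13·(-7) = 132 - (-91) = 223
k: 13·(-7) - (-5)·12 = -91 - (-60) = -31
d × e = (112, 223, -31)
|d × e| = √(112² + 223² + (-31)²) = √63234 ≈ 251.4637
area = ½ · 251.4637 ≈ 125.732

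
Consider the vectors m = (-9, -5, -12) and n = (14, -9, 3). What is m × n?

(-123, -141, 151)

i: (-5)·3 - (-12)·(-9) = -15 - 108 = -123
j: (-12)·14 - (-9)·3 = -168 - (-27) = -141
k: (-9)·(-9) - (-5)·14 = 81 - (-70) = 151
m × n = (-123, -141, 151)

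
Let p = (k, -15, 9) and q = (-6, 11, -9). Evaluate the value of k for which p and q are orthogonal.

-41

p · q = k·(-6) + (-15)·11 + 9·(-9) = -246 - 6k
Set equal to 0: -6k = 246, so k = -41.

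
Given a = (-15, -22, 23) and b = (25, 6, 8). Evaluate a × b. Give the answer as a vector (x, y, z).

i: (-22)·8 - 23·6 = -176 - 138 = -314
j: 23·25 - (-15)·8 = 575 - (-120) = 695
k: (-15)·6 - (-22)·25 = -90 - (-550) = 460
a × b = (-314, 695, 460)

(-314, 695, 460)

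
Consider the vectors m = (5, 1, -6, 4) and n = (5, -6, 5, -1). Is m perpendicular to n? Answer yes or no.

no

m · n = 5·5 + 1·(-6) + (-6)·5 + 4·(-1) = 25 - 6 - 30 - 4 = -15
Nonzero, so the vectors are not orthogonal.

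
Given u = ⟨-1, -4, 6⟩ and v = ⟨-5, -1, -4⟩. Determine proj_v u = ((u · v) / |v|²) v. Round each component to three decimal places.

u · v = (-1)·(-5) + (-4)·(-1) + 6·(-4) = 5 + 4 - 24 = -15
|v|² = 25 + 1 + 16 = 42
proj_v u = (-15/42) · (-5, -1, -4) ≈ (1.786, 0.357, 1.429)

(1.786, 0.357, 1.429)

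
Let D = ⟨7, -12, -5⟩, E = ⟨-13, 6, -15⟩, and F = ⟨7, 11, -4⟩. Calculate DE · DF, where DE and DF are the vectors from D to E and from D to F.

404

DE = E − D = (-20, 18, -10)
DF = F − D = (0, 23, 1)
DE · DF = (-20)·0 + 18·23 + (-10)·1 = 0 + 414 - 10 = 404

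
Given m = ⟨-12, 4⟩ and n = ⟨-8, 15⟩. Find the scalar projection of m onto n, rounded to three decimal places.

9.176

m · n = (-12)·(-8) + 4·15 = 96 + 60 = 156
|n| = √(64 + 225) = √289 ≈ 17.0000
comp_n m = 156 / √289 ≈ 9.176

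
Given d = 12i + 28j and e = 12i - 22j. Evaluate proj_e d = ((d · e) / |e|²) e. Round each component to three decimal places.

(-9.019, 16.535)

d · e = 12·12 + 28·(-22) = 144 - 616 = -472
|e|² = 144 + 484 = 628
proj_e d = (-472/628) · (12, -22) ≈ (-9.019, 16.535)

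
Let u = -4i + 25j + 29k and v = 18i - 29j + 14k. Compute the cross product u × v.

(1191, 578, -334)

i: 25·14 - 29·(-29) = 350 - (-841) = 1191
j: 29·18 - (-4)·14 = 522 - (-56) = 578
k: (-4)·(-29) - 25·18 = 116 - 450 = -334
u × v = (1191, 578, -334)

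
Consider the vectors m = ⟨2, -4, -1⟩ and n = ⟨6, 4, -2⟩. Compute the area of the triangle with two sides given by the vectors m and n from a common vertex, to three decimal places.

i: (-4)·(-2) - (-1)·4 = 8 - (-4) = 12
j: (-1)·6 - 2·(-2) = -6 - (-4) = -2
k: 2·4 - (-4)·6 = 8 - (-24) = 32
m × n = (12, -2, 32)
|m × n| = √(12² + (-2)² + 32²) = √1172 ≈ 34.2345
area = ½ · 34.2345 ≈ 17.117

17.117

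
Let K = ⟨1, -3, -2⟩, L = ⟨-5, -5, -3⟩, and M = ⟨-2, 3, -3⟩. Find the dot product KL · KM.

7

KL = L − K = (-6, -2, -1)
KM = M − K = (-3, 6, -1)
KL · KM = (-6)·(-3) + (-2)·6 + (-1)·(-1) = 18 - 12 + 1 = 7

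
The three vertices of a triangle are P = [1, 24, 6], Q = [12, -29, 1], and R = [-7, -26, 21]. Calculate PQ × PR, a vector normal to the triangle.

(-1045, -125, -974)

PQ = (11, -53, -5)
PR = (-8, -50, 15)
i: (-53)·15 - (-5)·(-50) = -795 - 250 = -1045
j: (-5)·(-8) - 11·15 = 40 - 165 = -125
k: 11·(-50) - (-53)·(-8) = -550 - 424 = -974
PQ × PR = (-1045, -125, -974)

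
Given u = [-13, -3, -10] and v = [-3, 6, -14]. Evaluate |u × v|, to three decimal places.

i: (-3)·(-14) - (-10)·6 = 42 - (-60) = 102
j: (-10)·(-3) - (-13)·(-14) = 30 - 182 = -152
k: (-13)·6 - (-3)·(-3) = -78 - 9 = -87
u × v = (102, -152, -87)
|u × v| = √(102² + (-152)² + (-87)²) = √41077 ≈ 202.6746

202.675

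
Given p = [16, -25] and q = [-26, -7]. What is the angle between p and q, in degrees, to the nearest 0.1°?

107.6

p · q = 16·(-26) + (-25)·(-7) = -416 + 175 = -241
|p|² = 256 + 625 = 881,  |p| = √881 ≈ 29.681644
|q|² = 676 + 49 = 725,  |q| = √725 ≈ 26.925824
cos θ = -241 / (29.681644 · 26.925824) ≈ -0.30155
θ = arccos(-0.30155) ≈ 107.6°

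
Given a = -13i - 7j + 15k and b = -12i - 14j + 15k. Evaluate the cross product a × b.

(105, 15, 98)

i: (-7)·15 - 15·(-14) = -105 - (-210) = 105
j: 15·(-12) - (-13)·15 = -180 - (-195) = 15
k: (-13)·(-14) - (-7)·(-12) = 182 - 84 = 98
a × b = (105, 15, 98)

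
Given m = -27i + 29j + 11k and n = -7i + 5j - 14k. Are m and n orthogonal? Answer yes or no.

no

m · n = (-27)·(-7) + 29·5 + 11·(-14) = 189 + 145 - 154 = 180
Nonzero, so the vectors are not orthogonal.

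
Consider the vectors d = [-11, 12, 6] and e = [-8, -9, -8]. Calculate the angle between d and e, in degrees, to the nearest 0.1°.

105.7

d · e = (-11)·(-8) + 12·(-9) + 6·(-8) = 88 - 108 - 48 = -68
|d|² = 121 + 144 + 36 = 301,  |d| = √301 ≈ 17.349352
|e|² = 64 + 81 + 64 = 209,  |e| = √209 ≈ 14.456832
cos θ = -68 / (17.349352 · 14.456832) ≈ -0.27111
θ = arccos(-0.27111) ≈ 105.7°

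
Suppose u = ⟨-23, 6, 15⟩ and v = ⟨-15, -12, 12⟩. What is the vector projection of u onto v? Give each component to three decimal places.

(-13.246, -10.596, 10.596)

u · v = (-23)·(-15) + 6·(-12) + 15·12 = 345 - 72 + 180 = 453
|v|² = 225 + 144 + 144 = 513
proj_v u = (453/513) · (-15, -12, 12) ≈ (-13.246, -10.596, 10.596)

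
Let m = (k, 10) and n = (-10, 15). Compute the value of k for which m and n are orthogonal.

15

m · n = k·(-10) + 10·15 = 150 - 10k
Set equal to 0: -10k = -150, so k = 15.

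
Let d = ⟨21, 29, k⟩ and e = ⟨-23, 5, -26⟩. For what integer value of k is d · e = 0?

d · e = 21·(-23) + 29·5 + k·(-26) = -338 - 26k
Set equal to 0: -26k = 338, so k = -13.

-13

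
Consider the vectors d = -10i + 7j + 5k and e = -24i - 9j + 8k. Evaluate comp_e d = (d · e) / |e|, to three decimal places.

d · e = (-10)·(-24) + 7·(-9) + 5·8 = 240 - 63 + 40 = 217
|e| = √(576 + 81 + 64) = √721 ≈ 26.8514
comp_e d = 217 / √721 ≈ 8.082

8.082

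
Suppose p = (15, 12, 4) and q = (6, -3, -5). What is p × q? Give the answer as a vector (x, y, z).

(-48, 99, -117)

i: 12·(-5) - 4·(-3) = -60 - (-12) = -48
j: 4·6 - 15·(-5) = 24 - (-75) = 99
k: 15·(-3) - 12·6 = -45 - 72 = -117
p × q = (-48, 99, -117)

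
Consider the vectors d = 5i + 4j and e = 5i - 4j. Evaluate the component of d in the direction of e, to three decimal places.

d · e = 5·5 + 4·(-4) = 25 - 16 = 9
|e| = √(25 + 16) = √41 ≈ 6.4031
comp_e d = 9 / √41 ≈ 1.406

1.406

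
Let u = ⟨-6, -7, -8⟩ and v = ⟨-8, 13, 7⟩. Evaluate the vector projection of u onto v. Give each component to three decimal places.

u · v = (-6)·(-8) + (-7)·13 + (-8)·7 = 48 - 91 - 56 = -99
|v|² = 64 + 169 + 49 = 282
proj_v u = (-99/282) · (-8, 13, 7) ≈ (2.809, -4.564, -2.457)

(2.809, -4.564, -2.457)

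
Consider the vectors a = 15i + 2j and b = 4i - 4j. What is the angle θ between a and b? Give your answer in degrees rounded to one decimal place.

52.6

a · b = 15·4 + 2·(-4) = 60 - 8 = 52
|a|² = 225 + 4 = 229,  |a| = √229 ≈ 15.132746
|b|² = 16 + 16 = 32,  |b| = √32 ≈ 5.656854
cos θ = 52 / (15.132746 · 5.656854) ≈ 0.60745
θ = arccos(0.60745) ≈ 52.6°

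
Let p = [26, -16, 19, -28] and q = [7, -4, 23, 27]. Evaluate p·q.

-73

p · q = 26·7 + (-16)·(-4) + 19·23 + (-28)·27 = 182 + 64 + 437 - 756 = -73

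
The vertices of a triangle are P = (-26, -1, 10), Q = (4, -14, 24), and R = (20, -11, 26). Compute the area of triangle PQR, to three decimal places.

PQ = (30, -13, 14),  PR = (46, -10, 16)
i: (-13)·16 - 14·(-10) = -208 - (-140) = -68
j: 14·46 - 30·16 = 644 - 480 = 164
k: 30·(-10) - (-13)·46 = -300 - (-598) = 298
PQ × PR = (-68, 164, 298)
|PQ × PR| = √120324 ≈ 346.8775
area = ½ · 346.8775 ≈ 173.439

173.439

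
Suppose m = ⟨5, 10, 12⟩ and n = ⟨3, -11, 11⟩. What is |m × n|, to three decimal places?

i: 10·11 - 12·(-11) = 110 - (-132) = 242
j: 12·3 - 5·11 = 36 - 55 = -19
k: 5·(-11) - 10·3 = -55 - 30 = -85
m × n = (242, -19, -85)
|m × n| = √(242² + (-19)² + (-85)²) = √66150 ≈ 257.1964

257.196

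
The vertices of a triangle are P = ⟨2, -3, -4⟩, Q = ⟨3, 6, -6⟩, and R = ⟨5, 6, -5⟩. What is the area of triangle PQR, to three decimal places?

10.368

PQ = (1, 9, -2),  PR = (3, 9, -1)
i: 9·(-1) - (-2)·9 = -9 - (-18) = 9
j: (-2)·3 - 1·(-1) = -6 - (-1) = -5
k: 1·9 - 9·3 = 9 - 27 = -18
PQ × PR = (9, -5, -18)
|PQ × PR| = √430 ≈ 20.7364
area = ½ · 20.7364 ≈ 10.368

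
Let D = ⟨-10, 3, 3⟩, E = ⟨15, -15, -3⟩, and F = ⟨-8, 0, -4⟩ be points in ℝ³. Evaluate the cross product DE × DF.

DE = (25, -18, -6)
DF = (2, -3, -7)
i: (-18)·(-7) - (-6)·(-3) = 126 - 18 = 108
j: (-6)·2 - 25·(-7) = -12 - (-175) = 163
k: 25·(-3) - (-18)·2 = -75 - (-36) = -39
DE × DF = (108, 163, -39)

(108, 163, -39)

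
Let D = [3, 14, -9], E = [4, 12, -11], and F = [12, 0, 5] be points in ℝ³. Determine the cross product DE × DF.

DE = (1, -2, -2)
DF = (9, -14, 14)
i: (-2)·14 - (-2)·(-14) = -28 - 28 = -56
j: (-2)·9 - 1·14 = -18 - 14 = -32
k: 1·(-14) - (-2)·9 = -14 - (-18) = 4
DE × DF = (-56, -32, 4)

(-56, -32, 4)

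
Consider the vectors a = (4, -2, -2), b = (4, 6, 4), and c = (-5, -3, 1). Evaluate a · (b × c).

b × c:
i: 6·1 - 4·(-3) = 6 - (-12) = 18
j: 4·(-5) - 4·1 = -20 - 4 = -24
k: 4·(-3) - 6·(-5) = -12 - (-30) = 18
b × c = (18, -24, 18)
a · (b × c) = 4·18 + (-2)·(-24) + (-2)·18 = 72 + 48 - 36 = 84

84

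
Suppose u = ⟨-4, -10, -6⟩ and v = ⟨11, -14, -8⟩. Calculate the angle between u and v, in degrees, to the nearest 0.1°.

53.2

u · v = (-4)·11 + (-10)·(-14) + (-6)·(-8) = -44 + 140 + 48 = 144
|u|² = 16 + 100 + 36 = 152,  |u| = √152 ≈ 12.328828
|v|² = 121 + 196 + 64 = 381,  |v| = √381 ≈ 19.519221
cos θ = 144 / (12.328828 · 19.519221) ≈ 0.59838
θ = arccos(0.59838) ≈ 53.2°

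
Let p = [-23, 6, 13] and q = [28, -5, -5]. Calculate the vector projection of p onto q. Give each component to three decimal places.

p · q = (-23)·28 + 6·(-5) + 13·(-5) = -644 - 30 - 65 = -739
|q|² = 784 + 25 + 25 = 834
proj_q p = (-739/834) · (28, -5, -5) ≈ (-24.811, 4.430, 4.430)

(-24.811, 4.430, 4.430)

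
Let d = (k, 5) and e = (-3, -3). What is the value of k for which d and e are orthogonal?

d · e = k·(-3) + 5·(-3) = -15 - 3k
Set equal to 0: -3k = 15, so k = -5.

-5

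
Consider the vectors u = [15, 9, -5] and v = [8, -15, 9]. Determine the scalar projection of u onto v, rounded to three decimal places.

-3.119

u · v = 15·8 + 9·(-15) + (-5)·9 = 120 - 135 - 45 = -60
|v| = √(64 + 225 + 81) = √370 ≈ 19.2354
comp_v u = -60 / √370 ≈ -3.119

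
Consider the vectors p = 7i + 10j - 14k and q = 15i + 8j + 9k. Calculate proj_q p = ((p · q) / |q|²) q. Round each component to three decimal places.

(2.392, 1.276, 1.435)

p · q = 7·15 + 10·8 + (-14)·9 = 105 + 80 - 126 = 59
|q|² = 225 + 64 + 81 = 370
proj_q p = (59/370) · (15, 8, 9) ≈ (2.392, 1.276, 1.435)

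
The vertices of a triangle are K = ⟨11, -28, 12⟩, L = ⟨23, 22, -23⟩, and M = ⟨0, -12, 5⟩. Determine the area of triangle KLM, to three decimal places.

451.283

KL = (12, 50, -35),  KM = (-11, 16, -7)
i: 50·(-7) - (-35)·16 = -350 - (-560) = 210
j: (-35)·(-11) - 12·(-7) = 385 - (-84) = 469
k: 12·16 - 50·(-11) = 192 - (-550) = 742
KL × KM = (210, 469, 742)
|KL × KM| = √814625 ≈ 902.5658
area = ½ · 902.5658 ≈ 451.283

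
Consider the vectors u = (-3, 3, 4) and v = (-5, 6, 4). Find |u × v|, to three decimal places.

14.731

i: 3·4 - 4·6 = 12 - 24 = -12
j: 4·(-5) - (-3)·4 = -20 - (-12) = -8
k: (-3)·6 - 3·(-5) = -18 - (-15) = -3
u × v = (-12, -8, -3)
|u × v| = √((-12)² + (-8)² + (-3)²) = √217 ≈ 14.7309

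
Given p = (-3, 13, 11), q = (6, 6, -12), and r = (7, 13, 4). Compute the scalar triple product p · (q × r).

-1548

q × r:
i: 6·4 - (-12)·13 = 24 - (-156) = 180
j: (-12)·7 - 6·4 = -84 - 24 = -108
k: 6·13 - 6·7 = 78 - 42 = 36
q × r = (180, -108, 36)
p · (q × r) = (-3)·180 + 13·(-108) + 11·36 = -540 - 1404 + 396 = -1548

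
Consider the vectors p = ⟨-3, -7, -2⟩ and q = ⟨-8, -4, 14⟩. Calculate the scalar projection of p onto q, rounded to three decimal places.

p · q = (-3)·(-8) + (-7)·(-4) + (-2)·14 = 24 + 28 - 28 = 24
|q| = √(64 + 16 + 196) = √276 ≈ 16.6132
comp_q p = 24 / √276 ≈ 1.445

1.445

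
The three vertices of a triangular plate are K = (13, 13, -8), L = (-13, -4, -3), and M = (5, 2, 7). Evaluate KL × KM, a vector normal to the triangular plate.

(-200, 350, 150)

KL = (-26, -17, 5)
KM = (-8, -11, 15)
i: (-17)·15 - 5·(-11) = -255 - (-55) = -200
j: 5·(-8) - (-26)·15 = -40 - (-390) = 350
k: (-26)·(-11) - (-17)·(-8) = 286 - 136 = 150
KL × KM = (-200, 350, 150)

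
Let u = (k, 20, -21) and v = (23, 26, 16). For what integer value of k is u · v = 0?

u · v = k·23 + 20·26 + (-21)·16 = 184 + 23k
Set equal to 0: 23k = -184, so k = -8.

-8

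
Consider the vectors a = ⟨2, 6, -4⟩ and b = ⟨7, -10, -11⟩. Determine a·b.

-2

a · b = 2·7 + 6·(-10) + (-4)·(-11) = 14 - 60 + 44 = -2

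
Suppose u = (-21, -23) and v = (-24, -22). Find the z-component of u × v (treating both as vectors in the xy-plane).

-90

(-21)·(-22) - (-23)·(-24) = 462 - 552 = -90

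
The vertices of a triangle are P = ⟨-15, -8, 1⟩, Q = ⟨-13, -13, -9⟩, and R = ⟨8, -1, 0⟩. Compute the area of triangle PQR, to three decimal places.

PQ = (2, -5, -10),  PR = (23, 7, -1)
i: (-5)·(-1) - (-10)·7 = 5 - (-70) = 75
j: (-10)·23 - 2·(-1) = -230 - (-2) = -228
k: 2·7 - (-5)·23 = 14 - (-115) = 129
PQ × PR = (75, -228, 129)
|PQ × PR| = √74250 ≈ 272.4885
area = ½ · 272.4885 ≈ 136.244

136.244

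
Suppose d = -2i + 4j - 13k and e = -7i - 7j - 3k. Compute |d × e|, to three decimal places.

i: 4·(-3) - (-13)·(-7) = -12 - 91 = -103
j: (-13)·(-7) - (-2)·(-3) = 91 - 6 = 85
k: (-2)·(-7) - 4·(-7) = 14 - (-28) = 42
d × e = (-103, 85, 42)
|d × e| = √((-103)² + 85² + 42²) = √19598 ≈ 139.9929

139.993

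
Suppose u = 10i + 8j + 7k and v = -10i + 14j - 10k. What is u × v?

(-178, 30, 220)

i: 8·(-10) - 7·14 = -80 - 98 = -178
j: 7·(-10) - 10·(-10) = -70 - (-100) = 30
k: 10·14 - 8·(-10) = 140 - (-80) = 220
u × v = (-178, 30, 220)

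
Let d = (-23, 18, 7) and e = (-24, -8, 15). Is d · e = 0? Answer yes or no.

d · e = (-23)·(-24) + 18·(-8) + 7·15 = 552 - 144 + 105 = 513
Nonzero, so the vectors are not orthogonal.

no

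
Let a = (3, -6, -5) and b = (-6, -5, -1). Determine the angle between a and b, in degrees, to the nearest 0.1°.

a · b = 3·(-6) + (-6)·(-5) + (-5)·(-1) = -18 + 30 + 5 = 17
|a|² = 9 + 36 + 25 = 70,  |a| = √70 ≈ 8.366600
|b|² = 36 + 25 + 1 = 62,  |b| = √62 ≈ 7.874008
cos θ = 17 / (8.366600 · 7.874008) ≈ 0.25805
θ = arccos(0.25805) ≈ 75.0°

75.0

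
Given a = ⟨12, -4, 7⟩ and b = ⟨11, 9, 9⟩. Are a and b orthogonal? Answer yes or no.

a · b = 12·11 + (-4)·9 + 7·9 = 132 - 36 + 63 = 159
Nonzero, so the vectors are not orthogonal.

no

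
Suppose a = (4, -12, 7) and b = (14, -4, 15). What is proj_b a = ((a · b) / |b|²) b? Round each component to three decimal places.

(6.696, -1.913, 7.174)

a · b = 4·14 + (-12)·(-4) + 7·15 = 56 + 48 + 105 = 209
|b|² = 196 + 16 + 225 = 437
proj_b a = (209/437) · (14, -4, 15) ≈ (6.696, -1.913, 7.174)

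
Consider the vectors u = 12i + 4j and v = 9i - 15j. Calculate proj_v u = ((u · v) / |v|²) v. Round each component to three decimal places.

(1.412, -2.353)

u · v = 12·9 + 4·(-15) = 108 - 60 = 48
|v|² = 81 + 225 = 306
proj_v u = (48/306) · (9, -15) ≈ (1.412, -2.353)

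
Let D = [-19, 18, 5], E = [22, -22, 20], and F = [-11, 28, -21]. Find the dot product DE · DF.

DE = E − D = (41, -40, 15)
DF = F − D = (8, 10, -26)
DE · DF = 41·8 + (-40)·10 + 15·(-26) = 328 - 400 - 390 = -462

-462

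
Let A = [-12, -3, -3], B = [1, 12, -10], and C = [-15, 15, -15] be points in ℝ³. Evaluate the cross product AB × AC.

(-54, 177, 279)

AB = (13, 15, -7)
AC = (-3, 18, -12)
i: 15·(-12) - (-7)·18 = -180 - (-126) = -54
j: (-7)·(-3) - 13·(-12) = 21 - (-156) = 177
k: 13·18 - 15·(-3) = 234 - (-45) = 279
AB × AC = (-54, 177, 279)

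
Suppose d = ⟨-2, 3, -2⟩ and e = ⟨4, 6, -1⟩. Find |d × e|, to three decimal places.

i: 3·(-1) - (-2)·6 = -3 - (-12) = 9
j: (-2)·4 - (-2)·(-1) = -8 - 2 = -10
k: (-2)·6 - 3·4 = -12 - 12 = -24
d × e = (9, -10, -24)
|d × e| = √(9² + (-10)² + (-24)²) = √757 ≈ 27.5136

27.514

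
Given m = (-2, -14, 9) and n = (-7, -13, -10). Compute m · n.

106

m · n = (-2)·(-7) + (-14)·(-13) + 9·(-10) = 14 + 182 - 90 = 106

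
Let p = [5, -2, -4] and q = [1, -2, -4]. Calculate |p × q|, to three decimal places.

17.889

i: (-2)·(-4) - (-4)·(-2) = 8 - 8 = 0
j: (-4)·1 - 5·(-4) = -4 - (-20) = 16
k: 5·(-2) - (-2)·1 = -10 - (-2) = -8
p × q = (0, 16, -8)
|p × q| = √(0² + 16² + (-8)²) = √320 ≈ 17.8885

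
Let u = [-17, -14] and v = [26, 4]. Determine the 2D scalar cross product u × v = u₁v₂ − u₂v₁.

296

(-17)·4 - (-14)·26 = -68 - (-364) = 296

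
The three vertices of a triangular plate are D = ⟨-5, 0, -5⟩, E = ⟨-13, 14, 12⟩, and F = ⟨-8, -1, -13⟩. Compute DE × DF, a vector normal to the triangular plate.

(-95, -115, 50)

DE = (-8, 14, 17)
DF = (-3, -1, -8)
i: 14·(-8) - 17·(-1) = -112 - (-17) = -95
j: 17·(-3) - (-8)·(-8) = -51 - 64 = -115
k: (-8)·(-1) - 14·(-3) = 8 - (-42) = 50
DE × DF = (-95, -115, 50)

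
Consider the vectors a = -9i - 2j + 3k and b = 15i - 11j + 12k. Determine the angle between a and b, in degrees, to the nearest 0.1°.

111.0

a · b = (-9)·15 + (-2)·(-11) + 3·12 = -135 + 22 + 36 = -77
|a|² = 81 + 4 + 9 = 94,  |a| = √94 ≈ 9.695360
|b|² = 225 + 121 + 144 = 490,  |b| = √490 ≈ 22.135944
cos θ = -77 / (9.695360 · 22.135944) ≈ -0.35878
θ = arccos(-0.35878) ≈ 111.0°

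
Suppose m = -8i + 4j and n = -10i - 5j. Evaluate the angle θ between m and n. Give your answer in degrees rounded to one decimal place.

m · n = (-8)·(-10) + 4·(-5) = 80 - 20 = 60
|m|² = 64 + 16 = 80,  |m| = √80 ≈ 8.944272
|n|² = 100 + 25 = 125,  |n| = √125 ≈ 11.180340
cos θ = 60 / (8.944272 · 11.180340) ≈ 0.60000
θ = arccos(0.60000) ≈ 53.1°

53.1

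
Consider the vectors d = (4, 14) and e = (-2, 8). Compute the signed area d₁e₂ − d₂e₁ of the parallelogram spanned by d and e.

4·8 - 14·(-2) = 32 - (-28) = 60

60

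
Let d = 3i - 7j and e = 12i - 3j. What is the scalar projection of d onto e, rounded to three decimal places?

d · e = 3·12 + (-7)·(-3) = 36 + 21 = 57
|e| = √(144 + 9) = √153 ≈ 12.3693
comp_e d = 57 / √153 ≈ 4.608

4.608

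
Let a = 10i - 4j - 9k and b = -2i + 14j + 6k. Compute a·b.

a · b = 10·(-2) + (-4)·14 + (-9)·6 = -20 - 56 - 54 = -130

-130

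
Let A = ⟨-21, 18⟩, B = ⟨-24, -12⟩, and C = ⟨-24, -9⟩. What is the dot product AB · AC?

819

AB = B − A = (-3, -30)
AC = C − A = (-3, -27)
AB · AC = (-3)·(-3) + (-30)·(-27) = 9 + 810 = 819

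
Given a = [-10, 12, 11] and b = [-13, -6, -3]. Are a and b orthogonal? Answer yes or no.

no

a · b = (-10)·(-13) + 12·(-6) + 11·(-3) = 130 - 72 - 33 = 25
Nonzero, so the vectors are not orthogonal.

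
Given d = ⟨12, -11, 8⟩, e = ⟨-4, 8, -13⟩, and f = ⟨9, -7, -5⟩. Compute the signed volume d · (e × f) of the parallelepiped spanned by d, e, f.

-417

e × f:
i: 8·(-5) - (-13)·(-7) = -40 - 91 = -131
j: (-13)·9 - (-4)·(-5) = -117 - 20 = -137
k: (-4)·(-7) - 8·9 = 28 - 72 = -44
e × f = (-131, -137, -44)
d · (e × f) = 12·(-131) + (-11)·(-137) + 8·(-44) = -1572 + 1507 - 352 = -417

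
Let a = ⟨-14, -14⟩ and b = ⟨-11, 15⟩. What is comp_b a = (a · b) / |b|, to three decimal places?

-3.011

a · b = (-14)·(-11) + (-14)·15 = 154 - 210 = -56
|b| = √(121 + 225) = √346 ≈ 18.6011
comp_b a = -56 / √346 ≈ -3.011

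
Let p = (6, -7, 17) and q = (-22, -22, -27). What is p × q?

(563, -212, -286)

i: (-7)·(-27) - 17·(-22) = 189 - (-374) = 563
j: 17·(-22) - 6·(-27) = -374 - (-162) = -212
k: 6·(-22) - (-7)·(-22) = -132 - 154 = -286
p × q = (563, -212, -286)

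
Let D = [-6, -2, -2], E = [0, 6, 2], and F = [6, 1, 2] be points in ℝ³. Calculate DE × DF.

DE = (6, 8, 4)
DF = (12, 3, 4)
i: 8·4 - 4·3 = 32 - 12 = 20
j: 4·12 - 6·4 = 48 - 24 = 24
k: 6·3 - 8·12 = 18 - 96 = -78
DE × DF = (20, 24, -78)

(20, 24, -78)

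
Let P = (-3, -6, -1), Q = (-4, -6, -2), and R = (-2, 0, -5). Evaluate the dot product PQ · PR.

3

PQ = Q − P = (-1, 0, -1)
PR = R − P = (1, 6, -4)
PQ · PR = (-1)·1 + 0·6 + (-1)·(-4) = -1 + 0 + 4 = 3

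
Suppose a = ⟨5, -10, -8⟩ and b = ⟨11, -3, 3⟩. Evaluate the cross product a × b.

i: (-10)·3 - (-8)·(-3) = -30 - 24 = -54
j: (-8)·11 - 5·3 = -88 - 15 = -103
k: 5·(-3) - (-10)·11 = -15 - (-110) = 95
a × b = (-54, -103, 95)

(-54, -103, 95)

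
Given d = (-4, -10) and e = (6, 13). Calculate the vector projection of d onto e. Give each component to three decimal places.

(-4.507, -9.766)

d · e = (-4)·6 + (-10)·13 = -24 - 130 = -154
|e|² = 36 + 169 = 205
proj_e d = (-154/205) · (6, 13) ≈ (-4.507, -9.766)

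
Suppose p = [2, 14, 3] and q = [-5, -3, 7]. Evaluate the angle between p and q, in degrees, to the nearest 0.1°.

103.6

p · q = 2·(-5) + 14·(-3) + 3·7 = -10 - 42 + 21 = -31
|p|² = 4 + 196 + 9 = 209,  |p| = √209 ≈ 14.456832
|q|² = 25 + 9 + 49 = 83,  |q| = √83 ≈ 9.110434
cos θ = -31 / (14.456832 · 9.110434) ≈ -0.23537
θ = arccos(-0.23537) ≈ 103.6°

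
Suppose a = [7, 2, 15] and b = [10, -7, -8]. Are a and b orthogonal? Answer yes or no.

no

a · b = 7·10 + 2·(-7) + 15·(-8) = 70 - 14 - 120 = -64
Nonzero, so the vectors are not orthogonal.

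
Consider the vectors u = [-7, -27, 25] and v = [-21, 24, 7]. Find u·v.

u · v = (-7)·(-21) + (-27)·24 + 25·7 = 147 - 648 + 175 = -326

-326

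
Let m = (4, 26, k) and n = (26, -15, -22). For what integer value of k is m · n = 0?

m · n = 4·26 + 26·(-15) + k·(-22) = -286 - 22k
Set equal to 0: -22k = 286, so k = -13.

-13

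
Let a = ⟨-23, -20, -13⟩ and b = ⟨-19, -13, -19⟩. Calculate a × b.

(211, -190, -81)

i: (-20)·(-19) - (-13)·(-13) = 380 - 169 = 211
j: (-13)·(-19) - (-23)·(-19) = 247 - 437 = -190
k: (-23)·(-13) - (-20)·(-19) = 299 - 380 = -81
a × b = (211, -190, -81)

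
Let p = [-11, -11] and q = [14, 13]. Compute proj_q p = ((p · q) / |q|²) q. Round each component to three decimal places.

p · q = (-11)·14 + (-11)·13 = -154 - 143 = -297
|q|² = 196 + 169 = 365
proj_q p = (-297/365) · (14, 13) ≈ (-11.392, -10.578)

(-11.392, -10.578)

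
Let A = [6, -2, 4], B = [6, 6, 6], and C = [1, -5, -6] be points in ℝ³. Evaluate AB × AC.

(-74, -10, 40)

AB = (0, 8, 2)
AC = (-5, -3, -10)
i: 8·(-10) - 2·(-3) = -80 - (-6) = -74
j: 2·(-5) - 0·(-10) = -10 - 0 = -10
k: 0·(-3) - 8·(-5) = 0 - (-40) = 40
AB × AC = (-74, -10, 40)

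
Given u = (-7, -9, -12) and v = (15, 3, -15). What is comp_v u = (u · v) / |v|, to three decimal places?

2.240

u · v = (-7)·15 + (-9)·3 + (-12)·(-15) = -105 - 27 + 180 = 48
|v| = √(225 + 9 + 225) = √459 ≈ 21.4243
comp_v u = 48 / √459 ≈ 2.240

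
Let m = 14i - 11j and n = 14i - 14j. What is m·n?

m · n = 14·14 + (-11)·(-14) = 196 + 154 = 350

350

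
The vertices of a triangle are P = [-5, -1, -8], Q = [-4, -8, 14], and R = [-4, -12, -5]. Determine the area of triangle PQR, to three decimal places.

PQ = (1, -7, 22),  PR = (1, -11, 3)
i: (-7)·3 - 22·(-11) = -21 - (-242) = 221
j: 22·1 - 1·3 = 22 - 3 = 19
k: 1·(-11) - (-7)·1 = -11 - (-7) = -4
PQ × PR = (221, 19, -4)
|PQ × PR| = √49218 ≈ 221.8513
area = ½ · 221.8513 ≈ 110.926

110.926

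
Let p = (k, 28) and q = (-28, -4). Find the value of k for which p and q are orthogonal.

-4

p · q = k·(-28) + 28·(-4) = -112 - 28k
Set equal to 0: -28k = 112, so k = -4.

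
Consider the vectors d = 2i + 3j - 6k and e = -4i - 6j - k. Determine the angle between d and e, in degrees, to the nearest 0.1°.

113.1

d · e = 2·(-4) + 3·(-6) + (-6)·(-1) = -8 - 18 + 6 = -20
|d|² = 4 + 9 + 36 = 49,  |d| = √49 ≈ 7.000000
|e|² = 16 + 36 + 1 = 53,  |e| = √53 ≈ 7.280110
cos θ = -20 / (7.000000 · 7.280110) ≈ -0.39246
θ = arccos(-0.39246) ≈ 113.1°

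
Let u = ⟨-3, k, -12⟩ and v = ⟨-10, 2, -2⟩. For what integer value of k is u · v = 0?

-27

u · v = (-3)·(-10) + k·2 + (-12)·(-2) = 54 + 2k
Set equal to 0: 2k = -54, so k = -27.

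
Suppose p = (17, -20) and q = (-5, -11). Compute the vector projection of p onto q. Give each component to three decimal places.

p · q = 17·(-5) + (-20)·(-11) = -85 + 220 = 135
|q|² = 25 + 121 = 146
proj_q p = (135/146) · (-5, -11) ≈ (-4.623, -10.171)

(-4.623, -10.171)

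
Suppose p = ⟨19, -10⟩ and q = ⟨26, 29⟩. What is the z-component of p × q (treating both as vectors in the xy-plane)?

811

19·29 - (-10)·26 = 551 - (-260) = 811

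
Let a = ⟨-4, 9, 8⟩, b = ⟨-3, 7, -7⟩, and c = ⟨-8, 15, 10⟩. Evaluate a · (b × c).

b × c:
i: 7·10 - (-7)·15 = 70 - (-105) = 175
j: (-7)·(-8) - (-3)·10 = 56 - (-30) = 86
k: (-3)·15 - 7·(-8) = -45 - (-56) = 11
b × c = (175, 86, 11)
a · (b × c) = (-4)·175 + 9·86 + 8·11 = -700 + 774 + 88 = 162

162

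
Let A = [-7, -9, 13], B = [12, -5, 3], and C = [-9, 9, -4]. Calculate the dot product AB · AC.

204

AB = B − A = (19, 4, -10)
AC = C − A = (-2, 18, -17)
AB · AC = 19·(-2) + 4·18 + (-10)·(-17) = -38 + 72 + 170 = 204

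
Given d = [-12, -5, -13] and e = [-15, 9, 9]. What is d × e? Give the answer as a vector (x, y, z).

i: (-5)·9 - (-13)·9 = -45 - (-117) = 72
j: (-13)·(-15) - (-12)·9 = 195 - (-108) = 303
k: (-12)·9 - (-5)·(-15) = -108 - 75 = -183
d × e = (72, 303, -183)

(72, 303, -183)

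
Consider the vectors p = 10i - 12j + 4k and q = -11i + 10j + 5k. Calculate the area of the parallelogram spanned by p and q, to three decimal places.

140.926

i: (-12)·5 - 4·10 = -60 - 40 = -100
j: 4·(-11) - 10·5 = -44 - 50 = -94
k: 10·10 - (-12)·(-11) = 100 - 132 = -32
p × q = (-100, -94, -32)
|p × q| = √((-100)² + (-94)² + (-32)²) = √19860 ≈ 140.9255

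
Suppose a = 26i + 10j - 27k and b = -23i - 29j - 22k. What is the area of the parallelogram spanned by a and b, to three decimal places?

i: 10·(-22) - (-27)·(-29) = -220 - 783 = -1003
j: (-27)·(-23) - 26·(-22) = 621 - (-572) = 1193
k: 26·(-29) - 10·(-23) = -754 - (-230) = -524
a × b = (-1003, 1193, -524)
|a × b| = √((-1003)² + 1193² + (-524)²) = √2703834 ≈ 1644.3339

1644.334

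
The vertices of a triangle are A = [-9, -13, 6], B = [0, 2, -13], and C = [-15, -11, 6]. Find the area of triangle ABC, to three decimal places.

AB = (9, 15, -19),  AC = (-6, 2, 0)
i: 15·0 - (-19)·2 = 0 - (-38) = 38
j: (-19)·(-6) - 9·0 = 114 - 0 = 114
k: 9·2 - 15·(-6) = 18 - (-90) = 108
AB × AC = (38, 114, 108)
|AB × AC| = √26104 ≈ 161.5673
area = ½ · 161.5673 ≈ 80.784

80.784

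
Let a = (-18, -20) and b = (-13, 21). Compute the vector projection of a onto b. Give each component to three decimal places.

a · b = (-18)·(-13) + (-20)·21 = 234 - 420 = -186
|b|² = 169 + 441 = 610
proj_b a = (-186/610) · (-13, 21) ≈ (3.964, -6.403)

(3.964, -6.403)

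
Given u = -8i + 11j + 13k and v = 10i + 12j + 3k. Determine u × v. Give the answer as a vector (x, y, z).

i: 11·3 - 13·12 = 33 - 156 = -123
j: 13·10 - (-8)·3 = 130 - (-24) = 154
k: (-8)·12 - 11·10 = -96 - 110 = -206
u × v = (-123, 154, -206)

(-123, 154, -206)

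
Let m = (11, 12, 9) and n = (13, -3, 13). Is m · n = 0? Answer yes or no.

no

m · n = 11·13 + 12·(-3) + 9·13 = 143 - 36 + 117 = 224
Nonzero, so the vectors are not orthogonal.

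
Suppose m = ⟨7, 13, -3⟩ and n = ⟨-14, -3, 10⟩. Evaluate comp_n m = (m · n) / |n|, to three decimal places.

-9.562

m · n = 7·(-14) + 13·(-3) + (-3)·10 = -98 - 39 - 30 = -167
|n| = √(196 + 9 + 100) = √305 ≈ 17.4642
comp_n m = -167 / √305 ≈ -9.562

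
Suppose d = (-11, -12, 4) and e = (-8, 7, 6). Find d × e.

(-100, 34, -173)

i: (-12)·6 - 4·7 = -72 - 28 = -100
j: 4·(-8) - (-11)·6 = -32 - (-66) = 34
k: (-11)·7 - (-12)·(-8) = -77 - 96 = -173
d × e = (-100, 34, -173)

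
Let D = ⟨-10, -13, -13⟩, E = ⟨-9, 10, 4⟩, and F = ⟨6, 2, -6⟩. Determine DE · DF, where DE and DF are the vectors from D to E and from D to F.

480

DE = E − D = (1, 23, 17)
DF = F − D = (16, 15, 7)
DE · DF = 1·16 + 23·15 + 17·7 = 16 + 345 + 119 = 480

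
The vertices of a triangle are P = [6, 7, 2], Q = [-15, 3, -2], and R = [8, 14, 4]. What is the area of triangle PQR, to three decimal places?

72.244

PQ = (-21, -4, -4),  PR = (2, 7, 2)
i: (-4)·2 - (-4)·7 = -8 - (-28) = 20
j: (-4)·2 - (-21)·2 = -8 - (-42) = 34
k: (-21)·7 - (-4)·2 = -147 - (-8) = -139
PQ × PR = (20, 34, -139)
|PQ × PR| = √20877 ≈ 144.4888
area = ½ · 144.4888 ≈ 72.244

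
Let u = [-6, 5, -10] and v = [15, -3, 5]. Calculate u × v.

(-5, -120, -57)

i: 5·5 - (-10)·(-3) = 25 - 30 = -5
j: (-10)·15 - (-6)·5 = -150 - (-30) = -120
k: (-6)·(-3) - 5·15 = 18 - 75 = -57
u × v = (-5, -120, -57)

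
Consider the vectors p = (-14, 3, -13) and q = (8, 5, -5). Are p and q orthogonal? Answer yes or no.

p · q = (-14)·8 + 3·5 + (-13)·(-5) = -112 + 15 + 65 = -32
Nonzero, so the vectors are not orthogonal.

no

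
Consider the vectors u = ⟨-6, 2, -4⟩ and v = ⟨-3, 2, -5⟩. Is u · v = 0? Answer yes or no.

no

u · v = (-6)·(-3) + 2·2 + (-4)·(-5) = 18 + 4 + 20 = 42
Nonzero, so the vectors are not orthogonal.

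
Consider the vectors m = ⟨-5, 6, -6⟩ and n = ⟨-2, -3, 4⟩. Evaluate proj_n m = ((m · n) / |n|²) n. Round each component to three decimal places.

m · n = (-5)·(-2) + 6·(-3) + (-6)·4 = 10 - 18 - 24 = -32
|n|² = 4 + 9 + 16 = 29
proj_n m = (-32/29) · (-2, -3, 4) ≈ (2.207, 3.310, -4.414)

(2.207, 3.310, -4.414)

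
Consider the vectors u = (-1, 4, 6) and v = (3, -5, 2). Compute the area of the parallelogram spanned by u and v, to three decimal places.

43.509

i: 4·2 - 6·(-5) = 8 - (-30) = 38
j: 6·3 - (-1)·2 = 18 - (-2) = 20
k: (-1)·(-5) - 4·3 = 5 - 12 = -7
u × v = (38, 20, -7)
|u × v| = √(38² + 20² + (-7)²) = √1893 ≈ 43.5086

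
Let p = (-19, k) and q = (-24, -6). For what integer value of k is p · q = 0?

p · q = (-19)·(-24) + k·(-6) = 456 - 6k
Set equal to 0: -6k = -456, so k = 76.

76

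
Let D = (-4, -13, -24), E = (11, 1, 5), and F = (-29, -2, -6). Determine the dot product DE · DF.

301

DE = E − D = (15, 14, 29)
DF = F − D = (-25, 11, 18)
DE · DF = 15·(-25) + 14·11 + 29·18 = -375 + 154 + 522 = 301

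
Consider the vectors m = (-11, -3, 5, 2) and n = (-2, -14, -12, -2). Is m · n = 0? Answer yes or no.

m · n = (-11)·(-2) + (-3)·(-14) + 5·(-12) + 2·(-2) = 22 + 42 - 60 - 4 = 0
Zero, so the vectors are orthogonal.

yes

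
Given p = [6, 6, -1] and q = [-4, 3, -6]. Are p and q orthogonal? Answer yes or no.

p · q = 6·(-4) + 6·3 + (-1)·(-6) = -24 + 18 + 6 = 0
Zero, so the vectors are orthogonal.

yes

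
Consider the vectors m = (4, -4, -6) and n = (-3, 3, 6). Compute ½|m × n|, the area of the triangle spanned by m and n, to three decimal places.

i: (-4)·6 - (-6)·3 = -24 - (-18) = -6
j: (-6)·(-3) - 4·6 = 18 - 24 = -6
k: 4·3 - (-4)·(-3) = 12 - 12 = 0
m × n = (-6, -6, 0)
|m × n| = √((-6)² + (-6)² + 0²) = √72 ≈ 8.4853
area = ½ · 8.4853 ≈ 4.243

4.243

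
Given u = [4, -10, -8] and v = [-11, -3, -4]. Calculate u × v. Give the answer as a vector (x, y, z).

(16, 104, -122)

i: (-10)·(-4) - (-8)·(-3) = 40 - 24 = 16
j: (-8)·(-11) - 4·(-4) = 88 - (-16) = 104
k: 4·(-3) - (-10)·(-11) = -12 - 110 = -122
u × v = (16, 104, -122)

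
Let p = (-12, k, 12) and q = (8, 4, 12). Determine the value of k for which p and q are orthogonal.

-12

p · q = (-12)·8 + k·4 + 12·12 = 48 + 4k
Set equal to 0: 4k = -48, so k = -12.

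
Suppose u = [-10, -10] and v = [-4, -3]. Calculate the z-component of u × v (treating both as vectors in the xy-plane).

(-10)·(-3) - (-10)·(-4) = 30 - 40 = -10

-10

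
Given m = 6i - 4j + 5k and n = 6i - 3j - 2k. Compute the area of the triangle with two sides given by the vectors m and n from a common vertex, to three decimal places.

i: (-4)·(-2) - 5·(-3) = 8 - (-15) = 23
j: 5·6 - 6·(-2) = 30 - (-12) = 42
k: 6·(-3) - (-4)·6 = -18 - (-24) = 6
m × n = (23, 42, 6)
|m × n| = √(23² + 42² + 6²) = √2329 ≈ 48.2597
area = ½ · 48.2597 ≈ 24.130

24.130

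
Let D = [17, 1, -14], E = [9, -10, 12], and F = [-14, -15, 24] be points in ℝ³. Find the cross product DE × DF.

(-2, -502, -213)

DE = (-8, -11, 26)
DF = (-31, -16, 38)
i: (-11)·38 - 26·(-16) = -418 - (-416) = -2
j: 26·(-31) - (-8)·38 = -806 - (-304) = -502
k: (-8)·(-16) - (-11)·(-31) = 128 - 341 = -213
DE × DF = (-2, -502, -213)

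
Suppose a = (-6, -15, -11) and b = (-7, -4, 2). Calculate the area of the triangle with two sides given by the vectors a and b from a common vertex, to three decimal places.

i: (-15)·2 - (-11)·(-4) = -30 - 44 = -74
j: (-11)·(-7) - (-6)·2 = 77 - (-12) = 89
k: (-6)·(-4) - (-15)·(-7) = 24 - 105 = -81
a × b = (-74, 89, -81)
|a × b| = √((-74)² + 89² + (-81)²) = √19958 ≈ 141.2728
area = ½ · 141.2728 ≈ 70.636

70.636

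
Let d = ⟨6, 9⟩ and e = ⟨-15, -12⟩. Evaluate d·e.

-198

d · e = 6·(-15) + 9·(-12) = -90 - 108 = -198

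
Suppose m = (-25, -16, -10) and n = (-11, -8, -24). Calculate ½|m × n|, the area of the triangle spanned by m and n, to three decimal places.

288.571

i: (-16)·(-24) - (-10)·(-8) = 384 - 80 = 304
j: (-10)·(-11) - (-25)·(-24) = 110 - 600 = -490
k: (-25)·(-8) - (-16)·(-11) = 200 - 176 = 24
m × n = (304, -490, 24)
|m × n| = √(304² + (-490)² + 24²) = √333092 ≈ 577.1412
area = ½ · 577.1412 ≈ 288.571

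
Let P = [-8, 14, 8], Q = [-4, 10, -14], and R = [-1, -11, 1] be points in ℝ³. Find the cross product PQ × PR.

(-522, -126, -72)

PQ = (4, -4, -22)
PR = (7, -25, -7)
i: (-4)·(-7) - (-22)·(-25) = 28 - 550 = -522
j: (-22)·7 - 4·(-7) = -154 - (-28) = -126
k: 4·(-25) - (-4)·7 = -100 - (-28) = -72
PQ × PR = (-522, -126, -72)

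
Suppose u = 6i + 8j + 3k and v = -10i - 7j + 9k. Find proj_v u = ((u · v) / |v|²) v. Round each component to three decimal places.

(3.870, 2.709, -3.483)

u · v = 6·(-10) + 8·(-7) + 3·9 = -60 - 56 + 27 = -89
|v|² = 100 + 49 + 81 = 230
proj_v u = (-89/230) · (-10, -7, 9) ≈ (3.870, 2.709, -3.483)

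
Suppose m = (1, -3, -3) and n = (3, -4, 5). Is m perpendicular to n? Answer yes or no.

m · n = 1·3 + (-3)·(-4) + (-3)·5 = 3 + 12 - 15 = 0
Zero, so the vectors are orthogonal.

yes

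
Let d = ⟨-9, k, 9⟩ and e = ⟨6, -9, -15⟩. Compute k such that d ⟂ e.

d · e = (-9)·6 + k·(-9) + 9·(-15) = -189 - 9k
Set equal to 0: -9k = 189, so k = -21.

-21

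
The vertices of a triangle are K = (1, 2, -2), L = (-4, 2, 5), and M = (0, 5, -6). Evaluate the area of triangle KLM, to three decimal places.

18.675

KL = (-5, 0, 7),  KM = (-1, 3, -4)
i: 0·(-4) - 7·3 = 0 - 21 = -21
j: 7·(-1) - (-5)·(-4) = -7 - 20 = -27
k: (-5)·3 - 0·(-1) = -15 - 0 = -15
KL × KM = (-21, -27, -15)
|KL × KM| = √1395 ≈ 37.3497
area = ½ · 37.3497 ≈ 18.675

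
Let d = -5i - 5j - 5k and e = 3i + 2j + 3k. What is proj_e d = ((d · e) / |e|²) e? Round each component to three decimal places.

d · e = (-5)·3 + (-5)·2 + (-5)·3 = -15 - 10 - 15 = -40
|e|² = 9 + 4 + 9 = 22
proj_e d = (-40/22) · (3, 2, 3) ≈ (-5.455, -3.636, -5.455)

(-5.455, -3.636, -5.455)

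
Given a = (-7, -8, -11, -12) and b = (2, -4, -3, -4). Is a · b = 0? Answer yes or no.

no

a · b = (-7)·2 + (-8)·(-4) + (-11)·(-3) + (-12)·(-4) = -14 + 32 + 33 + 48 = 99
Nonzero, so the vectors are not orthogonal.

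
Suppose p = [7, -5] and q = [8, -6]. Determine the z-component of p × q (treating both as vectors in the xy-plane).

-2

7·(-6) - (-5)·8 = -42 - (-40) = -2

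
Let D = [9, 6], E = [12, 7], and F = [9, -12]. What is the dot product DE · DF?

DE = E − D = (3, 1)
DF = F − D = (0, -18)
DE · DF = 3·0 + 1·(-18) = 0 - 18 = -18

-18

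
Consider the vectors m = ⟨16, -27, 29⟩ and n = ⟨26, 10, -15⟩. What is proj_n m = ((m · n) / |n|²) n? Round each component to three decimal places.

m · n = 16·26 + (-27)·10 + 29·(-15) = 416 - 270 - 435 = -289
|n|² = 676 + 100 + 225 = 1001
proj_n m = (-289/1001) · (26, 10, -15) ≈ (-7.506, -2.887, 4.331)

(-7.506, -2.887, 4.331)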